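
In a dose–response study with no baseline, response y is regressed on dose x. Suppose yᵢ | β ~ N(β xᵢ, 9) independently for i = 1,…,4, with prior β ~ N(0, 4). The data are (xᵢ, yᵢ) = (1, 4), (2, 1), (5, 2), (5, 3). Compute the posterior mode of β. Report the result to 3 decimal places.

log p(β | y) = −Σ(yᵢ − βxᵢ)²/(2·9) − β²/(2·4) + const.
Setting the derivative to zero: Σxᵢ(yᵢ − βxᵢ)/9 − β/4 = 0, so β = Σxᵢyᵢ / (Σxᵢ² + σ²/τ²).
Σxᵢyᵢ = 1·4 + 2·1 + 5·2 + 5·3 = 31; Σxᵢ² = 55; σ²/τ² = 2.25.
β̂_MAP = 31 / (55 + 2.25) = 31/57.25 ≈ 0.541.

β̂_MAP = 0.541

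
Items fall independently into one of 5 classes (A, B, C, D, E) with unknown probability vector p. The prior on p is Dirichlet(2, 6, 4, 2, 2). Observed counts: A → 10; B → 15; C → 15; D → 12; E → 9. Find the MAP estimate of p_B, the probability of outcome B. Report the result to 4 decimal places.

MAP estimate of p_B = 0.2778

The posterior is Dirichlet(αᵢ + nᵢ) = Dirichlet(12, 21, 19, 14, 11).
For a Dirichlet(a₁,…,a_K) with all aᵢ > 1, the mode has j-th component (aⱼ − 1)/(Σaᵢ − K).
Here Σaᵢ = 77 and K = 5, so p_B = (21 − 1)/(77 − 5) = 20/72 ≈ 0.2778.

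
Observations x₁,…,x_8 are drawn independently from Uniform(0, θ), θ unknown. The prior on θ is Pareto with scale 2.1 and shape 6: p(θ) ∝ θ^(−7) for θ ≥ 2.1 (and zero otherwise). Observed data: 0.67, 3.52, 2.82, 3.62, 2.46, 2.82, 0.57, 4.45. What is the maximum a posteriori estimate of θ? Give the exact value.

θ̂_MAP = 4.45

The Uniform(0, θ) likelihood is θ^(−n) for θ ≥ max(xᵢ), zero otherwise. Here max(xᵢ) = 4.45.
Posterior ∝ θ^(−7) · θ^(−8) = θ^(−15) on θ ≥ max(2.1, 4.45) = 4.45.
This density is strictly decreasing in θ, so the posterior mode lies at the lower boundary of the support.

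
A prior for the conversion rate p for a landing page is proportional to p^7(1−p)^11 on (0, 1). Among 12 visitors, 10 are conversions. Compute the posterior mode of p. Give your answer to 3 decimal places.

p̂_MAP = 0.567

The prior density ∝ p^7(1−p)^11 is the kernel of Beta(8, 12).
Data: 10 successes in 12 trials. The binomial likelihood contributes p^10(1−p)^2, so the posterior is Beta(8+10, 12+2) = Beta(18, 14).
For Beta(a, b) with a, b > 1 the mode is (a−1)/(a+b−2) = 17/30 ≈ 0.567.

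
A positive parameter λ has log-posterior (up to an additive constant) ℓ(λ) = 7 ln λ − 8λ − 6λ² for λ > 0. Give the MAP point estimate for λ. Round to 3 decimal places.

λ̂_MAP = 0.500

ℓ'(λ) = 7/λ − 8 − 12λ. Setting this to zero and multiplying by λ: 12λ² + 8λ − 7 = 0.
λ = (−8 + √(8² + 4·12·7)) / (2·12) = (−8 + √400) / 24 = (−8 + 20)/24 = 1/2.
ℓ''(λ) = −7/λ² − 12 < 0, confirming a maximum.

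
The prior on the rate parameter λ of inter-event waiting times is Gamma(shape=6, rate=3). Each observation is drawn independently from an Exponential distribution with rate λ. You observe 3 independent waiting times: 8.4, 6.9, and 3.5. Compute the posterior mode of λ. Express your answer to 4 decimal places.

λ̂_MAP = 0.3670

The Exponential(rate=λ) likelihood is ∝ λ^n e^(−λΣtᵢ). Here n = 3 and Σtᵢ = 8.4 + 6.9 + 3.5 = 18.8.
Posterior ∝ λ^5e^(−3λ) · λ^3e^(−18.8λ) = λ^8e^(−21.8λ), i.e. Gamma(9, 21.8).
Mode = (a−1)/b = 8/21.8 ≈ 0.3670.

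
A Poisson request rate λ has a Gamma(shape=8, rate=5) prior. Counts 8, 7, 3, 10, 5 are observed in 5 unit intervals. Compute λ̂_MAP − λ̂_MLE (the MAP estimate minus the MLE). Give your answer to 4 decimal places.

Σxᵢ = 33. Posterior is Gamma(41, 10); MAP = (41−1)/10 = 40/10 ≈ 4.00000.
MLE = x̄ = 33/5 ≈ 6.60000.
Difference = 40/10 − 33/5 = -13/5 ≈ -2.6000.

MAP − MLE = -2.6000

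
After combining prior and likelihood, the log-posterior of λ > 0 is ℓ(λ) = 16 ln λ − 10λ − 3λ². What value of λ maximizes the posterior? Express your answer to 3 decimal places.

λ̂_MAP = 1.000

ℓ'(λ) = 16/λ − 10 − 6λ. Setting this to zero and multiplying by λ: 6λ² + 10λ − 16 = 0.
λ = (−10 + √(10² + 4·6·16)) / (2·6) = (−10 + √484) / 12 = (−10 + 22)/12 = 1.
ℓ''(λ) = −16/λ² − 6 < 0, confirming a maximum.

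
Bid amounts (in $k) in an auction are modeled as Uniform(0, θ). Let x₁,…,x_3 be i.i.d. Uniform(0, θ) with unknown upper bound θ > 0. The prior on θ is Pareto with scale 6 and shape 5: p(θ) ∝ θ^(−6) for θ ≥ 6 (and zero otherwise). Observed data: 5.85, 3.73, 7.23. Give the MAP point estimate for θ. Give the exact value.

The Uniform(0, θ) likelihood is θ^(−n) for θ ≥ max(xᵢ), zero otherwise. Here max(xᵢ) = 7.23.
Posterior ∝ θ^(−6) · θ^(−3) = θ^(−9) on θ ≥ max(6, 7.23) = 7.23.
This density is strictly decreasing in θ, so the posterior mode lies at the lower boundary of the support.

θ̂_MAP = 7.23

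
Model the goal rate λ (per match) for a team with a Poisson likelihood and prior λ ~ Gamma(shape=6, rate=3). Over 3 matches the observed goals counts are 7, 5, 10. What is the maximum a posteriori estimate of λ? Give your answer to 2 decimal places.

Σxᵢ = 7+5+10 = 22, with n = 3.
Posterior ∝ λ^5e^(−3λ) · λ^22e^(−3λ) = λ^27e^(−6λ), i.e. Gamma(shape=28, rate=6).
The mode of a Gamma(a, b) with a ≥ 1 (shape–rate) is (a−1)/b = 27/6 ≈ 4.50.

λ̂_MAP = 4.50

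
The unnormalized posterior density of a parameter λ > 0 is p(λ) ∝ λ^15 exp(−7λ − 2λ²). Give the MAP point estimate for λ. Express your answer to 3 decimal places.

λ̂_MAP = 1.250

ℓ'(λ) = 15/λ − 7 − 4λ. Setting this to zero and multiplying by λ: 4λ² + 7λ − 15 = 0.
λ = (−7 + √(7² + 4·4·15)) / (2·4) = (−7 + √289) / 8 = (−7 + 17)/8 = 5/4.
ℓ''(λ) = −15/λ² − 4 < 0, confirming a maximum.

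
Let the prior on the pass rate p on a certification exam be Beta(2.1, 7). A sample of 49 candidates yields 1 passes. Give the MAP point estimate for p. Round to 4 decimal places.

Prior: Beta(2.1, 7).
Data: 1 success in 49 trials. The binomial likelihood contributes p(1−p)^48, so the posterior is Beta(2.1+1, 7+48) = Beta(3.1, 55).
For Beta(a, b) with a, b > 1 the mode is (a−1)/(a+b−2) = 2.1/56.1 ≈ 0.0374.

p̂_MAP = 0.0374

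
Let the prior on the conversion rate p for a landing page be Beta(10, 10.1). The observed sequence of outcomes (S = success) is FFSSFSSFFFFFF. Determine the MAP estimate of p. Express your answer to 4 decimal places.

p̂_MAP = 0.4180

Prior: Beta(10, 10.1).
Data: 4 successes in 13 trials (from the sequence). The binomial likelihood contributes p^4(1−p)^9, so the posterior is Beta(10+4, 10.1+9) = Beta(14, 19.1).
For Beta(a, b) with a, b > 1 the mode is (a−1)/(a+b−2) = 13/31.1 ≈ 0.4180.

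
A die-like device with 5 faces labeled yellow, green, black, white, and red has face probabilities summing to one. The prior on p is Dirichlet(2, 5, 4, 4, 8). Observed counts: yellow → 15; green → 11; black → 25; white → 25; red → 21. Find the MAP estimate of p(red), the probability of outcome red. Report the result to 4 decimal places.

The posterior is Dirichlet(αᵢ + nᵢ) = Dirichlet(17, 16, 29, 29, 29).
For a Dirichlet(a₁,…,a_K) with all aᵢ > 1, the mode has j-th component (aⱼ − 1)/(Σaᵢ − K).
Here Σaᵢ = 120 and K = 5, so p(red) = (29 − 1)/(120 − 5) = 28/115 ≈ 0.2435.

MAP estimate of p(red) = 0.2435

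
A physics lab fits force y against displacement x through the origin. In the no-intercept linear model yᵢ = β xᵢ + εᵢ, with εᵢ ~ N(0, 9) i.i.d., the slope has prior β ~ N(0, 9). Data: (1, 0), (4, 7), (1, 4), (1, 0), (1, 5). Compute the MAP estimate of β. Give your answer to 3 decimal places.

β̂_MAP = 1.762

log p(β | y) = −Σ(yᵢ − βxᵢ)²/(2·9) − β²/(2·9) + const.
Setting the derivative to zero: Σxᵢ(yᵢ − βxᵢ)/9 − β/9 = 0, so β = Σxᵢyᵢ / (Σxᵢ² + σ²/τ²).
Σxᵢyᵢ = 1·0 + 4·7 + 1·4 + 1·0 + 1·5 = 37; Σxᵢ² = 20; σ²/τ² = 1.
β̂_MAP = 37 / (20 + 1) = 37/21 ≈ 1.762.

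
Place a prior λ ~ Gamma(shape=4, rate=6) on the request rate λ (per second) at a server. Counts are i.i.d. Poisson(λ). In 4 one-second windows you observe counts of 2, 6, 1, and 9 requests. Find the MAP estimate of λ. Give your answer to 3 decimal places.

Σxᵢ = 2+6+1+9 = 18, with n = 4.
Posterior ∝ λ^3e^(−6λ) · λ^18e^(−4λ) = λ^21e^(−10λ), i.e. Gamma(shape=22, rate=10).
The mode of a Gamma(a, b) with a ≥ 1 (shape–rate) is (a−1)/b = 21/10 ≈ 2.100.

λ̂_MAP = 2.100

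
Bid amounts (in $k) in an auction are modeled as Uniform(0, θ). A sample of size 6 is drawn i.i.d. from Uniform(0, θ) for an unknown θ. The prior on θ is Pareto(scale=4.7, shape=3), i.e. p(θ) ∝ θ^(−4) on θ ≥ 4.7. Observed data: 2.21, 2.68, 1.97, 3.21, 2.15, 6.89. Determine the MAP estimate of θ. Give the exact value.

θ̂_MAP = 6.89

The Uniform(0, θ) likelihood is θ^(−n) for θ ≥ max(xᵢ), zero otherwise. Here max(xᵢ) = 6.89.
Posterior ∝ θ^(−4) · θ^(−6) = θ^(−10) on θ ≥ max(4.7, 6.89) = 6.89.
This density is strictly decreasing in θ, so the posterior mode lies at the lower boundary of the support.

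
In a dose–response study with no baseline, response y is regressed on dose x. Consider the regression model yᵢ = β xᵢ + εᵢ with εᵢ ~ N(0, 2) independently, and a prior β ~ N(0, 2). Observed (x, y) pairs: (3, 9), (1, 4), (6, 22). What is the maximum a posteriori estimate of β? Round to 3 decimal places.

β̂_MAP = 3.468

log p(β | y) = −Σ(yᵢ − βxᵢ)²/(2·2) − β²/(2·2) + const.
Setting the derivative to zero: Σxᵢ(yᵢ − βxᵢ)/2 − β/2 = 0, so β = Σxᵢyᵢ / (Σxᵢ² + σ²/τ²).
Σxᵢyᵢ = 3·9 + 1·4 + 6·22 = 163; Σxᵢ² = 46; σ²/τ² = 1.
β̂_MAP = 163 / (46 + 1) = 163/47 ≈ 3.468.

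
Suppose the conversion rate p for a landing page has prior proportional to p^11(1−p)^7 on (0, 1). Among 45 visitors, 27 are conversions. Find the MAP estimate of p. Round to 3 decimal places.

p̂_MAP = 0.603

The prior density ∝ p^11(1−p)^7 is the kernel of Beta(12, 8).
Data: 27 successes in 45 trials. The binomial likelihood contributes p^27(1−p)^18, so the posterior is Beta(12+27, 8+18) = Beta(39, 26).
For Beta(a, b) with a, b > 1 the mode is (a−1)/(a+b−2) = 38/63 ≈ 0.603.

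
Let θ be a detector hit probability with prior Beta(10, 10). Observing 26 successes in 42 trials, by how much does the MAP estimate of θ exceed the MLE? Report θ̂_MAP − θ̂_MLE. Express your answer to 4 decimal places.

MAP − MLE = -0.0357

Posterior is Beta(36, 26); MAP = (36−1)/(62−2) = 35/60 ≈ 0.58333.
MLE ignores the prior: θ̂_MLE = k/n = 26/42 ≈ 0.61905.
Difference = 35/60 − 26/42 = -1/28 ≈ -0.0357.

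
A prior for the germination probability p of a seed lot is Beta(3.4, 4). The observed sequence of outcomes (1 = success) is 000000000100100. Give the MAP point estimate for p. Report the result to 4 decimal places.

p̂_MAP = 0.2157

Prior: Beta(3.4, 4).
Data: 2 successes in 15 trials (from the sequence). The binomial likelihood contributes p^2(1−p)^13, so the posterior is Beta(3.4+2, 4+13) = Beta(5.4, 17).
For Beta(a, b) with a, b > 1 the mode is (a−1)/(a+b−2) = 4.4/20.4 ≈ 0.2157.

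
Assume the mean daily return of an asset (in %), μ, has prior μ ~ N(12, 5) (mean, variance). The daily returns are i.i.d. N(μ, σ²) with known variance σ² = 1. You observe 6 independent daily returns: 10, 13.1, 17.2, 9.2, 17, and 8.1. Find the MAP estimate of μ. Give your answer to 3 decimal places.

n = 6; x̄ = (10 + 13.1 + 17.2 + 9.2 + 17 + 8.1)/6 = 74.6/6 = 373/30 ≈ 12.4333.
For a Normal prior and Normal likelihood with known variance, the posterior is Normal; its mode equals its mean, the precision-weighted average.
Prior precision 1/σ₀² = 1/5 = 0.2; data precision n/σ² = 6/1 = 6.
μ̂ = (0.2·12 + 6·(373/30)) / (0.2 + 6) = 77/6.2 = 385/31 ≈ 12.419.

μ̂_MAP = 12.419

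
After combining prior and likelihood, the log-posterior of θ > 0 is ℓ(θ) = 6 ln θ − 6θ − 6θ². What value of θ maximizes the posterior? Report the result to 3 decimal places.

θ̂_MAP = 0.500

ℓ'(θ) = 6/θ − 6 − 12θ. Setting this to zero and multiplying by θ: 12θ² + 6θ − 6 = 0.
θ = (−6 + √(6² + 4·12·6)) / (2·12) = (−6 + √324) / 24 = (−6 + 18)/24 = 1/2.
ℓ''(θ) = −6/θ² − 12 < 0, confirming a maximum.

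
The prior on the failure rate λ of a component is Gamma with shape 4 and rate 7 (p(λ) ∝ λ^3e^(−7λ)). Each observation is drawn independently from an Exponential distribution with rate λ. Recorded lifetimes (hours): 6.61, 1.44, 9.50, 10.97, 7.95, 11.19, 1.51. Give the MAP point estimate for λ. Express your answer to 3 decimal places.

The Exponential(rate=λ) likelihood is ∝ λ^n e^(−λΣtᵢ). Here n = 7 and Σtᵢ = 6.61 + 1.44 + 9.50 + 10.97 + 7.95 + 11.19 + 1.51 = 49.17.
Posterior ∝ λ^3e^(−7λ) · λ^7e^(−49.17λ) = λ^10e^(−56.17λ), i.e. Gamma(11, 56.17).
Mode = (a−1)/b = 10/56.17 ≈ 0.178.

λ̂_MAP = 0.178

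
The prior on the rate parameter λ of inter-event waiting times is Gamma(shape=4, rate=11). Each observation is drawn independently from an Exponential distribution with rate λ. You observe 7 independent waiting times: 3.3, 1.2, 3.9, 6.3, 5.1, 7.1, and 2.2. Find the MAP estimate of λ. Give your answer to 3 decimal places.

The Exponential(rate=λ) likelihood is ∝ λ^n e^(−λΣtᵢ). Here n = 7 and Σtᵢ = 3.3 + 1.2 + 3.9 + 6.3 + 5.1 + 7.1 + 2.2 = 29.1.
Posterior ∝ λ^3e^(−11λ) · λ^7e^(−29.1λ) = λ^10e^(−40.1λ), i.e. Gamma(11, 40.1).
Mode = (a−1)/b = 10/40.1 ≈ 0.249.

λ̂_MAP = 0.249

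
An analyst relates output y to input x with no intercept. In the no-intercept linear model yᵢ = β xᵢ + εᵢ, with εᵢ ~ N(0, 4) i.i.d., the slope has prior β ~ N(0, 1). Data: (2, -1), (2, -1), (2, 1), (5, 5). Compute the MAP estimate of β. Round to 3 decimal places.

β̂_MAP = 0.561

log p(β | y) = −Σ(yᵢ − βxᵢ)²/(2·4) − β²/(2·1) + const.
Setting the derivative to zero: Σxᵢ(yᵢ − βxᵢ)/4 − β/1 = 0, so β = Σxᵢyᵢ / (Σxᵢ² + σ²/τ²).
Σxᵢyᵢ = 2·(-1) + 2·(-1) + 2·1 + 5·5 = 23; Σxᵢ² = 37; σ²/τ² = 4.
β̂_MAP = 23 / (37 + 4) = 23/41 ≈ 0.561.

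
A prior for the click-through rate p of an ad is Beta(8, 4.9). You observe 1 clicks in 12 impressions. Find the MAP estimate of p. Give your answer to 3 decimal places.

Prior: Beta(8, 4.9).
Data: 1 success in 12 trials. The binomial likelihood contributes p(1−p)^11, so the posterior is Beta(8+1, 4.9+11) = Beta(9, 15.9).
For Beta(a, b) with a, b > 1 the mode is (a−1)/(a+b−2) = 8/22.9 ≈ 0.349.

p̂_MAP = 0.349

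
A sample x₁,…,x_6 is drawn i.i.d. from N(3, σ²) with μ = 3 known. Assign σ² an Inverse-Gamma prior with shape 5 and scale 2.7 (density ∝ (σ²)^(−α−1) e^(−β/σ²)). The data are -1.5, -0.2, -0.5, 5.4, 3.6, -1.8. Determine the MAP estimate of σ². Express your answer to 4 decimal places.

σ̂²_MAP = 4.2944

Sum of squared deviations about the known mean: SS = (-1.5−3)² + (-0.2−3)² + (-0.5−3)² + (5.4−3)² + (3.6−3)² + (-1.8−3)² = 71.9.
The Normal likelihood contributes (σ²)^(−n/2) exp(−SS/(2σ²)), so the posterior is Inverse-Gamma(α + n/2, β + SS/2) = Inverse-Gamma(8, 38.65).
The mode of Inverse-Gamma(a, b) is b/(a+1) = 38.65/9 ≈ 4.2944.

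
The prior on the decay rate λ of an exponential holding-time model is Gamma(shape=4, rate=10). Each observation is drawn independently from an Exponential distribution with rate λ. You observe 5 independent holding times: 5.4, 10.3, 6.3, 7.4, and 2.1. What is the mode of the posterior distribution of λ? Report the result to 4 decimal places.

λ̂_MAP = 0.1928

The Exponential(rate=λ) likelihood is ∝ λ^n e^(−λΣtᵢ). Here n = 5 and Σtᵢ = 5.4 + 10.3 + 6.3 + 7.4 + 2.1 = 31.5.
Posterior ∝ λ^3e^(−10λ) · λ^5e^(−31.5λ) = λ^8e^(−41.5λ), i.e. Gamma(9, 41.5).
Mode = (a−1)/b = 8/41.5 ≈ 0.1928.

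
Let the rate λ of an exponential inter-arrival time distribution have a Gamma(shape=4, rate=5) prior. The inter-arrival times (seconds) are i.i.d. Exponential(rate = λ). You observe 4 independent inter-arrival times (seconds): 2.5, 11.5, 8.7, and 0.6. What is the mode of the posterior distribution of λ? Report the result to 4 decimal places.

The Exponential(rate=λ) likelihood is ∝ λ^n e^(−λΣtᵢ). Here n = 4 and Σtᵢ = 2.5 + 11.5 + 8.7 + 0.6 = 23.3.
Posterior ∝ λ^3e^(−5λ) · λ^4e^(−23.3λ) = λ^7e^(−28.3λ), i.e. Gamma(8, 28.3).
Mode = (a−1)/b = 7/28.3 ≈ 0.2473.

λ̂_MAP = 0.2473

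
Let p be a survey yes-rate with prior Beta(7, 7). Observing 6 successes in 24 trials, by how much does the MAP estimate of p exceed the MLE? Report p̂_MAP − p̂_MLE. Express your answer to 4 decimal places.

MAP − MLE = 0.0833

Posterior is Beta(13, 25); MAP = (13−1)/(38−2) = 12/36 ≈ 0.33333.
MLE ignores the prior: p̂_MLE = k/n = 6/24 ≈ 0.25000.
Difference = 12/36 − 6/24 = 1/12 ≈ 0.0833.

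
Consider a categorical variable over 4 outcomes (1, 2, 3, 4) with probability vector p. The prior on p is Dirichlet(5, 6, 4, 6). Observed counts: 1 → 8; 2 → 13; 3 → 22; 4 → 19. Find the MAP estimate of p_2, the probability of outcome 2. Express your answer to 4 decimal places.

MAP estimate: 0.2278

The posterior is Dirichlet(αᵢ + nᵢ) = Dirichlet(13, 19, 26, 25).
For a Dirichlet(a₁,…,a_K) with all aᵢ > 1, the mode has j-th component (aⱼ − 1)/(Σaᵢ − K).
Here Σaᵢ = 83 and K = 4, so p_2 = (19 − 1)/(83 − 4) = 18/79 ≈ 0.2278.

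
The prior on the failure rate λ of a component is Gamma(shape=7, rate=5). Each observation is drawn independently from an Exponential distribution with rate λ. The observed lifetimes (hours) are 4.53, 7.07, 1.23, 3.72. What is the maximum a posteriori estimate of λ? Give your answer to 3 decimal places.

λ̂_MAP = 0.464

The Exponential(rate=λ) likelihood is ∝ λ^n e^(−λΣtᵢ). Here n = 4 and Σtᵢ = 4.53 + 7.07 + 1.23 + 3.72 = 16.55.
Posterior ∝ λ^6e^(−5λ) · λ^4e^(−16.55λ) = λ^10e^(−21.55λ), i.e. Gamma(11, 21.55).
Mode = (a−1)/b = 10/21.55 ≈ 0.464.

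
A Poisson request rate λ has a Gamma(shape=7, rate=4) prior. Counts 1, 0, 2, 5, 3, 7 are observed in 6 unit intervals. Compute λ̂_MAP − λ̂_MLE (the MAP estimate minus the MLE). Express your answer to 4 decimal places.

Σxᵢ = 18. Posterior is Gamma(25, 10); MAP = (25−1)/10 = 24/10 ≈ 2.40000.
MLE = x̄ = 18/6 ≈ 3.00000.
Difference = 24/10 − 18/6 = -3/5 ≈ -0.6000.

MAP − MLE = -0.6000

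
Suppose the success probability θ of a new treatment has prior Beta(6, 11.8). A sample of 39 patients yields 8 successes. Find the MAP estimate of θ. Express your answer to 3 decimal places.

θ̂_MAP = 0.237

Prior: Beta(6, 11.8).
Data: 8 successes in 39 trials. The binomial likelihood contributes θ^8(1−θ)^31, so the posterior is Beta(6+8, 11.8+31) = Beta(14, 42.8).
For Beta(a, b) with a, b > 1 the mode is (a−1)/(a+b−2) = 13/54.8 ≈ 0.237.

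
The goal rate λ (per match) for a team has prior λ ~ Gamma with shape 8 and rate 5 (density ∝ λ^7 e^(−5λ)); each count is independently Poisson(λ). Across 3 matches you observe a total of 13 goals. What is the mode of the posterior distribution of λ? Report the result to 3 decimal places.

λ̂_MAP = 2.500

Σxᵢ = 13, n = 3.
Posterior ∝ λ^7e^(−5λ) · λ^13e^(−3λ) = λ^20e^(−8λ), i.e. Gamma(shape=21, rate=8).
The mode of a Gamma(a, b) with a ≥ 1 (shape–rate) is (a−1)/b = 20/8 ≈ 2.500.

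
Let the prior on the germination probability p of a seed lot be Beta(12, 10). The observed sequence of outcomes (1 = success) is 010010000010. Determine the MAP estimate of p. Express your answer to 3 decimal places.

p̂_MAP = 0.438

Prior: Beta(12, 10).
Data: 3 successes in 12 trials (from the sequence). The binomial likelihood contributes p^3(1−p)^9, so the posterior is Beta(12+3, 10+9) = Beta(15, 19).
For Beta(a, b) with a, b > 1 the mode is (a−1)/(a+b−2) = 14/32 ≈ 0.438.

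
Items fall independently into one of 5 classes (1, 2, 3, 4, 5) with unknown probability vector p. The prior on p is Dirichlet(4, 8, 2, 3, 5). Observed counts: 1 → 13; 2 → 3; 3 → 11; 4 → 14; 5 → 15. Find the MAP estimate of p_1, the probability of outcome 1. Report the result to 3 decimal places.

The posterior is Dirichlet(αᵢ + nᵢ) = Dirichlet(17, 11, 13, 17, 20).
For a Dirichlet(a₁,…,a_K) with all aᵢ > 1, the mode has j-th component (aⱼ − 1)/(Σaᵢ − K).
Here Σaᵢ = 78 and K = 5, so p_1 = (17 − 1)/(78 − 5) = 16/73 ≈ 0.219.

MAP estimate: 0.219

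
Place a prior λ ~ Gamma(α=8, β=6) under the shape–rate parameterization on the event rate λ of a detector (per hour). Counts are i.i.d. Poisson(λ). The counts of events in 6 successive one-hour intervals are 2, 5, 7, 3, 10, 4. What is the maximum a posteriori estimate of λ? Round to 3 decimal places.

λ̂_MAP = 3.167

Σxᵢ = 2+5+7+3+10+4 = 31, with n = 6.
Posterior ∝ λ^7e^(−6λ) · λ^31e^(−6λ) = λ^38e^(−12λ), i.e. Gamma(shape=39, rate=12).
The mode of a Gamma(a, b) with a ≥ 1 (shape–rate) is (a−1)/b = 38/12 ≈ 3.167.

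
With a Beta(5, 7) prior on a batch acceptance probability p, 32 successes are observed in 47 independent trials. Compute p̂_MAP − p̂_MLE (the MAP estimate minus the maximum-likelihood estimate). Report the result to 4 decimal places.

MAP − MLE = -0.0493

Posterior is Beta(37, 22); MAP = (37−1)/(59−2) = 36/57 ≈ 0.63158.
MLE ignores the prior: p̂_MLE = k/n = 32/47 ≈ 0.68085.
Difference = 36/57 − 32/47 = -44/893 ≈ -0.0493.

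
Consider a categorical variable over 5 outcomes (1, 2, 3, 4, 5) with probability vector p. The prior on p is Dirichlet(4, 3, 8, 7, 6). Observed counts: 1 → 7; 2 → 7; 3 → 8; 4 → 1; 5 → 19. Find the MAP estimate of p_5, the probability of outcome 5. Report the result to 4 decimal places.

The posterior is Dirichlet(αᵢ + nᵢ) = Dirichlet(11, 10, 16, 8, 25).
For a Dirichlet(a₁,…,a_K) with all aᵢ > 1, the mode has j-th component (aⱼ − 1)/(Σaᵢ − K).
Here Σaᵢ = 70 and K = 5, so p_5 = (25 − 1)/(70 − 5) = 24/65 ≈ 0.3692.

MAP estimate: 0.3692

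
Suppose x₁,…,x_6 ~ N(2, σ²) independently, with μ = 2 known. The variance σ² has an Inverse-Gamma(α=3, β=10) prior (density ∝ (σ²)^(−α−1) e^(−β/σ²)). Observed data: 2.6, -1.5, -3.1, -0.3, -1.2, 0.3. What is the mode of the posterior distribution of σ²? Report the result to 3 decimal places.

σ̂²_MAP = 5.503

Sum of squared deviations about the known mean: SS = (2.6−2)² + (-1.5−2)² + (-3.1−2)² + (-0.3−2)² + (-1.2−2)² + (0.3−2)² = 57.04.
The Normal likelihood contributes (σ²)^(−n/2) exp(−SS/(2σ²)), so the posterior is Inverse-Gamma(α + n/2, β + SS/2) = Inverse-Gamma(6, 38.52).
The mode of Inverse-Gamma(a, b) is b/(a+1) = 38.52/7 ≈ 5.503.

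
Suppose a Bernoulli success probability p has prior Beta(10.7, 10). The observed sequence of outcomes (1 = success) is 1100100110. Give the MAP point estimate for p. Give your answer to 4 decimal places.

p̂_MAP = 0.5122

Prior: Beta(10.7, 10).
Data: 5 successes in 10 trials (from the sequence). The binomial likelihood contributes p^5(1−p)^5, so the posterior is Beta(10.7+5, 10+5) = Beta(15.7, 15).
For Beta(a, b) with a, b > 1 the mode is (a−1)/(a+b−2) = 14.7/28.7 ≈ 0.5122.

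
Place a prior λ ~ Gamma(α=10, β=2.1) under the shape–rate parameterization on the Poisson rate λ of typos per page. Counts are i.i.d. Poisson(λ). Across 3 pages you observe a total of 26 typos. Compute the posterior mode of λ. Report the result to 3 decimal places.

λ̂_MAP = 6.863

Σxᵢ = 26, n = 3.
Posterior ∝ λ^9e^(−2.1λ) · λ^26e^(−3λ) = λ^35e^(−5.1λ), i.e. Gamma(shape=36, rate=5.1).
The mode of a Gamma(a, b) with a ≥ 1 (shape–rate) is (a−1)/b = 35/5.1 ≈ 6.863.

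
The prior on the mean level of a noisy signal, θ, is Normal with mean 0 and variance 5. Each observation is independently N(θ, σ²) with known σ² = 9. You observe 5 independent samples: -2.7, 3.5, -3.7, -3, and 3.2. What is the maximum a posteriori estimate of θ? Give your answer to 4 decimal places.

θ̂_MAP = -0.3971

n = 5; x̄ = ((-2.7) + 3.5 + (-3.7) + (-3) + 3.2)/5 = -2.7/5 = -0.54.
For a Normal prior and Normal likelihood with known variance, the posterior is Normal; its mode equals its mean, the precision-weighted average.
Prior precision 1/σ₀² = 1/5 = 0.2; data precision n/σ² = 5/9.
θ̂ = (0.2·0 + (5/9)·(-0.54)) / (0.2 + 5/9) = (-0.3)/(34/45) = -27/68 ≈ -0.3971.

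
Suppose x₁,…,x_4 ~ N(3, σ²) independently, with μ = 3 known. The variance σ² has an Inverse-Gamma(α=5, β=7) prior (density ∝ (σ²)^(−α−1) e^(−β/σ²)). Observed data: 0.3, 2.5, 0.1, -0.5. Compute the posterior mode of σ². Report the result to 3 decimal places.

Sum of squared deviations about the known mean: SS = (0.3−3)² + (2.5−3)² + (0.1−3)² + (-0.5−3)² = 28.2.
The Normal likelihood contributes (σ²)^(−n/2) exp(−SS/(2σ²)), so the posterior is Inverse-Gamma(α + n/2, β + SS/2) = Inverse-Gamma(7, 21.1).
The mode of Inverse-Gamma(a, b) is b/(a+1) = 21.1/8 ≈ 2.638.

σ̂²_MAP = 2.638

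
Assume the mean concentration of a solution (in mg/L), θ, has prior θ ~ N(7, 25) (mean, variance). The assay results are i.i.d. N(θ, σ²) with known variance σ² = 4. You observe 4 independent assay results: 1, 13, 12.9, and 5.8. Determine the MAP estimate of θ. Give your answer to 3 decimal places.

θ̂_MAP = 8.130

n = 4; x̄ = (1 + 13 + 12.9 + 5.8)/4 = 32.7/4 = 8.175.
For a Normal prior and Normal likelihood with known variance, the posterior is Normal; its mode equals its mean, the precision-weighted average.
Prior precision 1/σ₀² = 1/25 = 0.04; data precision n/σ² = 4/4 = 1.
θ̂ = (0.04·7 + 1·8.175) / (0.04 + 1) = 8.455/1.04 = 1691/208 ≈ 8.130.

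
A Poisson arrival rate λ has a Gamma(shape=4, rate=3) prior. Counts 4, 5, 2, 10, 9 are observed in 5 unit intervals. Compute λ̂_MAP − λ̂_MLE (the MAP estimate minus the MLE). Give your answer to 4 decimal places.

MAP − MLE = -1.8750

Σxᵢ = 30. Posterior is Gamma(34, 8); MAP = (34−1)/8 = 33/8 ≈ 4.12500.
MLE = x̄ = 30/5 ≈ 6.00000.
Difference = 33/8 − 30/5 = -15/8 ≈ -1.8750.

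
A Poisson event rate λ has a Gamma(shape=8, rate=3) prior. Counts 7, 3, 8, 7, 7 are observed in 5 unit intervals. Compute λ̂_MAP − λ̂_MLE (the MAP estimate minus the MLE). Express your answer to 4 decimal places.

Σxᵢ = 32. Posterior is Gamma(40, 8); MAP = (40−1)/8 = 39/8 ≈ 4.87500.
MLE = x̄ = 32/5 ≈ 6.40000.
Difference = 39/8 − 32/5 = -61/40 ≈ -1.5250.

MAP − MLE = -1.5250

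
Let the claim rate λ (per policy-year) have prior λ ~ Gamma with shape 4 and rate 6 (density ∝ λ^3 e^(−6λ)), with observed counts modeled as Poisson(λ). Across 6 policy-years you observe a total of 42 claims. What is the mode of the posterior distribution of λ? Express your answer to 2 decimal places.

λ̂_MAP = 3.75

Σxᵢ = 42, n = 6.
Posterior ∝ λ^3e^(−6λ) · λ^42e^(−6λ) = λ^45e^(−12λ), i.e. Gamma(shape=46, rate=12).
The mode of a Gamma(a, b) with a ≥ 1 (shape–rate) is (a−1)/b = 45/12 ≈ 3.75.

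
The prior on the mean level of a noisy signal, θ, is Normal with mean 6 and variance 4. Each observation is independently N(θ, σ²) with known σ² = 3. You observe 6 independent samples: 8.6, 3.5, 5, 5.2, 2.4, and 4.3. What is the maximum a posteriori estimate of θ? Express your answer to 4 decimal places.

n = 6; x̄ = (8.6 + 3.5 + 5 + 5.2 + 2.4 + 4.3)/6 = 29/6 = 29/6 ≈ 4.8333.
For a Normal prior and Normal likelihood with known variance, the posterior is Normal; its mode equals its mean, the precision-weighted average.
Prior precision 1/σ₀² = 1/4 = 0.25; data precision n/σ² = 6/3 = 2.
θ̂ = (0.25·6 + 2·(29/6)) / (0.25 + 2) = (67/6)/2.25 = 134/27 ≈ 4.9630.

θ̂_MAP = 4.9630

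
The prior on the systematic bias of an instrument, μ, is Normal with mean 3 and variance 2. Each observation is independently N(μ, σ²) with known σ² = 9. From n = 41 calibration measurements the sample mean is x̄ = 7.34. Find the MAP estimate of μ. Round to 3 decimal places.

μ̂_MAP = 6.911

n = 41, x̄ = 7.34.
For a Normal prior and Normal likelihood with known variance, the posterior is Normal; its mode equals its mean, the precision-weighted average.
Prior precision 1/σ₀² = 1/2 = 0.5; data precision n/σ² = 41/9.
μ̂ = (0.5·3 + (41/9)·7.34) / (0.5 + 41/9) = (7861/225)/(91/18) = 2246/325 ≈ 6.911.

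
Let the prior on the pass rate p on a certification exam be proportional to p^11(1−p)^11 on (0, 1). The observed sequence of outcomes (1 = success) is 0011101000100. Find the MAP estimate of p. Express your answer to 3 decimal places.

The prior density ∝ p^11(1−p)^11 is the kernel of Beta(12, 12).
Data: 5 successes in 13 trials (from the sequence). The binomial likelihood contributes p^5(1−p)^8, so the posterior is Beta(12+5, 12+8) = Beta(17, 20).
For Beta(a, b) with a, b > 1 the mode is (a−1)/(a+b−2) = 16/35 ≈ 0.457.

p̂_MAP = 0.457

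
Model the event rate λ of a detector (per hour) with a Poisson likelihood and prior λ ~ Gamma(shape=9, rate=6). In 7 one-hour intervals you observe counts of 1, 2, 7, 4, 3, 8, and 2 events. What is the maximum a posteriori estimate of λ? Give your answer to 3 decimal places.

Σxᵢ = 1+2+7+4+3+8+2 = 27, with n = 7.
Posterior ∝ λ^8e^(−6λ) · λ^27e^(−7λ) = λ^35e^(−13λ), i.e. Gamma(shape=36, rate=13).
The mode of a Gamma(a, b) with a ≥ 1 (shape–rate) is (a−1)/b = 35/13 ≈ 2.692.

λ̂_MAP = 2.692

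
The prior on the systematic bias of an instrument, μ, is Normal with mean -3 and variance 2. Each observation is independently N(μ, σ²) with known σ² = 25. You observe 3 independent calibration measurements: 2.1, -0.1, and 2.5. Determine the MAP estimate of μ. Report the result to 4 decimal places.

n = 3; x̄ = (2.1 + (-0.1) + 2.5)/3 = 4.5/3 = 1.5.
For a Normal prior and Normal likelihood with known variance, the posterior is Normal; its mode equals its mean, the precision-weighted average.
Prior precision 1/σ₀² = 1/2 = 0.5; data precision n/σ² = 3/25 = 0.12.
μ̂ = (0.5·(-3) + 0.12·1.5) / (0.5 + 0.12) = (-1.32)/0.62 = -66/31 ≈ -2.1290.

μ̂_MAP = -2.1290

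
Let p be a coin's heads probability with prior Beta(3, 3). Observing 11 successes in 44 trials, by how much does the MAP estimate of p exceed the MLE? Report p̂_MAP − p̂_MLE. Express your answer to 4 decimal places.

MAP − MLE = 0.0208

Posterior is Beta(14, 36); MAP = (14−1)/(50−2) = 13/48 ≈ 0.27083.
MLE ignores the prior: p̂_MLE = k/n = 11/44 ≈ 0.25000.
Difference = 13/48 − 11/44 = 1/48 ≈ 0.0208.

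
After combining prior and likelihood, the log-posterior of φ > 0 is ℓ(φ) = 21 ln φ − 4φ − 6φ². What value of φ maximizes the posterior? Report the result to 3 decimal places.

φ̂_MAP = 1.167

ℓ'(φ) = 21/φ − 4 − 12φ. Setting this to zero and multiplying by φ: 12φ² + 4φ − 21 = 0.
φ = (−4 + √(4² + 4·12·21)) / (2·12) = (−4 + √1024) / 24 = (−4 + 32)/24 = 7/6.
ℓ''(φ) = −21/φ² − 12 < 0, confirming a maximum.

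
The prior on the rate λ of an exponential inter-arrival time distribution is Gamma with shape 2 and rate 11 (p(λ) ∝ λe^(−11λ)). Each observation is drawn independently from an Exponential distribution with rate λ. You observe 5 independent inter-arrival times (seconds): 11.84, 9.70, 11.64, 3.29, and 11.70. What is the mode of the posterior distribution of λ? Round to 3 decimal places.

The Exponential(rate=λ) likelihood is ∝ λ^n e^(−λΣtᵢ). Here n = 5 and Σtᵢ = 11.84 + 9.70 + 11.64 + 3.29 + 11.70 = 48.17.
Posterior ∝ λe^(−11λ) · λ^5e^(−48.17λ) = λ^6e^(−59.17λ), i.e. Gamma(7, 59.17).
Mode = (a−1)/b = 6/59.17 ≈ 0.101.

λ̂_MAP = 0.101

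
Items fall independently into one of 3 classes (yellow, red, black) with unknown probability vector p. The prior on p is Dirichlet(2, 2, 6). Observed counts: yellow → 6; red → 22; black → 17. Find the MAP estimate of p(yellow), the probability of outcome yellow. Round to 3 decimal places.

The posterior is Dirichlet(αᵢ + nᵢ) = Dirichlet(8, 24, 23).
For a Dirichlet(a₁,…,a_K) with all aᵢ > 1, the mode has j-th component (aⱼ − 1)/(Σaᵢ − K).
Here Σaᵢ = 55 and K = 3, so p(yellow) = (8 − 1)/(55 − 3) = 7/52 ≈ 0.135.

MAP estimate of p(yellow) = 0.135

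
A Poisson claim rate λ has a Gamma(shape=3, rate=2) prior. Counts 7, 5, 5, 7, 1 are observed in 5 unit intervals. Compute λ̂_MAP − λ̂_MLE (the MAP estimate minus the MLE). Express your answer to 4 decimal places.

Σxᵢ = 25. Posterior is Gamma(28, 7); MAP = (28−1)/7 = 27/7 ≈ 3.85714.
MLE = x̄ = 25/5 ≈ 5.00000.
Difference = 27/7 − 25/5 = -8/7 ≈ -1.1429.

MAP − MLE = -1.1429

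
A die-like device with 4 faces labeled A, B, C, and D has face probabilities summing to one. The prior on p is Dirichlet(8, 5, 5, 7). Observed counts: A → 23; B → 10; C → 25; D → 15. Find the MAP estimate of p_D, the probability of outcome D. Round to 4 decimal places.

MAP estimate of p_D = 0.2234

The posterior is Dirichlet(αᵢ + nᵢ) = Dirichlet(31, 15, 30, 22).
For a Dirichlet(a₁,…,a_K) with all aᵢ > 1, the mode has j-th component (aⱼ − 1)/(Σaᵢ − K).
Here Σaᵢ = 98 and K = 4, so p_D = (22 − 1)/(98 − 4) = 21/94 ≈ 0.2234.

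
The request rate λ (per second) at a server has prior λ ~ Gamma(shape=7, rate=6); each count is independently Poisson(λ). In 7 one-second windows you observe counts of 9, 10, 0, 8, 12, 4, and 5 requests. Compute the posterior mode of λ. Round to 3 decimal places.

λ̂_MAP = 4.154

Σxᵢ = 9+10+0+8+12+4+5 = 48, with n = 7.
Posterior ∝ λ^6e^(−6λ) · λ^48e^(−7λ) = λ^54e^(−13λ), i.e. Gamma(shape=55, rate=13).
The mode of a Gamma(a, b) with a ≥ 1 (shape–rate) is (a−1)/b = 54/13 ≈ 4.154.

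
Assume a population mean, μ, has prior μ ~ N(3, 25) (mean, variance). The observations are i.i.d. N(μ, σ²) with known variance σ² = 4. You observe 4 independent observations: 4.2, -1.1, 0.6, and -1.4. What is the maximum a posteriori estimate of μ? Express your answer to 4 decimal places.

n = 4; x̄ = (4.2 + (-1.1) + 0.6 + (-1.4))/4 = 2.3/4 = 0.575.
For a Normal prior and Normal likelihood with known variance, the posterior is Normal; its mode equals its mean, the precision-weighted average.
Prior precision 1/σ₀² = 1/25 = 0.04; data precision n/σ² = 4/4 = 1.
μ̂ = (0.04·3 + 1·0.575) / (0.04 + 1) = 0.695/1.04 = 139/208 ≈ 0.6683.

μ̂_MAP = 0.6683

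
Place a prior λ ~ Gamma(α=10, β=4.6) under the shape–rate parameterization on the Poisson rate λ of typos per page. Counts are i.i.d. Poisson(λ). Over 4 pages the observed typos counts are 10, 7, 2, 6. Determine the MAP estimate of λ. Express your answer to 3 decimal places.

λ̂_MAP = 3.953

Σxᵢ = 10+7+2+6 = 25, with n = 4.
Posterior ∝ λ^9e^(−4.6λ) · λ^25e^(−4λ) = λ^34e^(−8.6λ), i.e. Gamma(shape=35, rate=8.6).
The mode of a Gamma(a, b) with a ≥ 1 (shape–rate) is (a−1)/b = 34/8.6 ≈ 3.953.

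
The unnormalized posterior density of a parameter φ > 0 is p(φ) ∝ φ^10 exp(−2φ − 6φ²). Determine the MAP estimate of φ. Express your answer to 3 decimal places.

φ̂_MAP = 0.833

ℓ'(φ) = 10/φ − 2 − 12φ. Setting this to zero and multiplying by φ: 12φ² + 2φ − 10 = 0.
φ = (−2 + √(2² + 4·12·10)) / (2·12) = (−2 + √484) / 24 = (−2 + 22)/24 = 5/6.
ℓ''(φ) = −10/φ² − 12 < 0, confirming a maximum.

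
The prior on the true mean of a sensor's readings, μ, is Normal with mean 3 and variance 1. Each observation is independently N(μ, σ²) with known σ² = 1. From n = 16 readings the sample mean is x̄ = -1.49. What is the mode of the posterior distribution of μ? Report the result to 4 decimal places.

μ̂_MAP = -1.2259

n = 16, x̄ = -1.49.
For a Normal prior and Normal likelihood with known variance, the posterior is Normal; its mode equals its mean, the precision-weighted average.
Prior precision 1/σ₀² = 1/1 = 1; data precision n/σ² = 16/1 = 16.
μ̂ = (1·3 + 16·(-1.49)) / (1 + 16) = (-20.84)/17 = -521/425 ≈ -1.2259.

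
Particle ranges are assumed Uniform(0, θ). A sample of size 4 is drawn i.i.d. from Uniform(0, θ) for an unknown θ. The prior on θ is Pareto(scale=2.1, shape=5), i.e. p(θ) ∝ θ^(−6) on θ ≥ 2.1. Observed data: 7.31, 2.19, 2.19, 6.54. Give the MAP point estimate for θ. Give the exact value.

θ̂_MAP = 7.31

The Uniform(0, θ) likelihood is θ^(−n) for θ ≥ max(xᵢ), zero otherwise. Here max(xᵢ) = 7.31.
Posterior ∝ θ^(−6) · θ^(−4) = θ^(−10) on θ ≥ max(2.1, 7.31) = 7.31.
This density is strictly decreasing in θ, so the posterior mode lies at the lower boundary of the support.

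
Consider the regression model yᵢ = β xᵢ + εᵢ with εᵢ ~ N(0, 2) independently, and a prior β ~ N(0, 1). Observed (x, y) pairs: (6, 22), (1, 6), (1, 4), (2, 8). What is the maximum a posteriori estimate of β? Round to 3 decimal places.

β̂_MAP = 3.591

log p(β | y) = −Σ(yᵢ − βxᵢ)²/(2·2) − β²/(2·1) + const.
Setting the derivative to zero: Σxᵢ(yᵢ − βxᵢ)/2 − β/1 = 0, so β = Σxᵢyᵢ / (Σxᵢ² + σ²/τ²).
Σxᵢyᵢ = 6·22 + 1·6 + 1·4 + 2·8 = 158; Σxᵢ² = 42; σ²/τ² = 2.
β̂_MAP = 158 / (42 + 2) = 158/44 ≈ 3.591.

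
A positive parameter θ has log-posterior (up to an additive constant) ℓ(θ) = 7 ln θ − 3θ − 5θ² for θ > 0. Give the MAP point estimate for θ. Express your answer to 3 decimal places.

θ̂_MAP = 0.700

ℓ'(θ) = 7/θ − 3 − 10θ. Setting this to zero and multiplying by θ: 10θ² + 3θ − 7 = 0.
θ = (−3 + √(3² + 4·10·7)) / (2·10) = (−3 + √289) / 20 = (−3 + 17)/20 = 7/10.
ℓ''(θ) = −7/θ² − 10 < 0, confirming a maximum.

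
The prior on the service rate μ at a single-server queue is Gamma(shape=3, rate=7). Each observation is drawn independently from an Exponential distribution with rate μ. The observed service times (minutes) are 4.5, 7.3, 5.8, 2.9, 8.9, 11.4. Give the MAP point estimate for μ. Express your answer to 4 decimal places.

μ̂_MAP = 0.1674

The Exponential(rate=μ) likelihood is ∝ μ^n e^(−μΣtᵢ). Here n = 6 and Σtᵢ = 4.5 + 7.3 + 5.8 + 2.9 + 8.9 + 11.4 = 40.8.
Posterior ∝ μ^2e^(−7μ) · μ^6e^(−40.8μ) = μ^8e^(−47.8μ), i.e. Gamma(9, 47.8).
Mode = (a−1)/b = 8/47.8 ≈ 0.1674.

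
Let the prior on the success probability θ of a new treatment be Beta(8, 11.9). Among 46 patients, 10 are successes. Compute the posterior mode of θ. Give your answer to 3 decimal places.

Prior: Beta(8, 11.9).
Data: 10 successes in 46 trials. The binomial likelihood contributes θ^10(1−θ)^36, so the posterior is Beta(8+10, 11.9+36) = Beta(18, 47.9).
For Beta(a, b) with a, b > 1 the mode is (a−1)/(a+b−2) = 17/63.9 ≈ 0.266.

θ̂_MAP = 0.266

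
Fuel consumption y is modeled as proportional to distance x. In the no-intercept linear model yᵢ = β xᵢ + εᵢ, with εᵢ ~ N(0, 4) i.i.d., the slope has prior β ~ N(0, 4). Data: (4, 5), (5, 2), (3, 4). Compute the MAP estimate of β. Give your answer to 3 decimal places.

log p(β | y) = −Σ(yᵢ − βxᵢ)²/(2·4) − β²/(2·4) + const.
Setting the derivative to zero: Σxᵢ(yᵢ − βxᵢ)/4 − β/4 = 0, so β = Σxᵢyᵢ / (Σxᵢ² + σ²/τ²).
Σxᵢyᵢ = 4·5 + 5·2 + 3·4 = 42; Σxᵢ² = 50; σ²/τ² = 1.
β̂_MAP = 42 / (50 + 1) = 42/51 ≈ 0.824.

β̂_MAP = 0.824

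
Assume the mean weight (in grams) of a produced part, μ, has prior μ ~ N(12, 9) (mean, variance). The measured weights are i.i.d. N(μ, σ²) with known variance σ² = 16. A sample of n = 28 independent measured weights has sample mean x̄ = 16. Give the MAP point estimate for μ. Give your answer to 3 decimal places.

μ̂_MAP = 15.761

n = 28, x̄ = 16.
For a Normal prior and Normal likelihood with known variance, the posterior is Normal; its mode equals its mean, the precision-weighted average.
Prior precision 1/σ₀² = 1/9; data precision n/σ² = 28/16 = 1.75.
μ̂ = ((1/9)·12 + 1.75·16) / (1/9 + 1.75) = (88/3)/(67/36) = 1056/67 ≈ 15.761.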